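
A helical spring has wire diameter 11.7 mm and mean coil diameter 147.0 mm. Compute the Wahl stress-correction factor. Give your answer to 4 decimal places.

C = D/d = 147.0/11.7 = 12.5641
K_W = (4C−1)/(4C−4) + 0.615/C = 49.256/46.256 + 0.0489 = 1.1138

1.1138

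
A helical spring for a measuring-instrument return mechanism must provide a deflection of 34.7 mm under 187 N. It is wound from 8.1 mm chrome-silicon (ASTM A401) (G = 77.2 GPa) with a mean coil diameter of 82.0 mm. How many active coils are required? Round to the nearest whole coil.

Required rate k = F/δ = 187/34.7 = 5.389 N/mm
N_a = Gd⁴/(8D³k) = (77.2×10³ × 8.1⁴)/(8 × 82.0³ × 5.389)
    = 3.32321e+08 / 2.37708e+07 = 13.98 → 14 coils

14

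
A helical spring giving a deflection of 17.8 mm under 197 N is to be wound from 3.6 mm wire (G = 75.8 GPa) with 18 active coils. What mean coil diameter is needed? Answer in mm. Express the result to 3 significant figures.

Required rate k = F/δ = 197/17.8 = 11.067 N/mm
D = (Gd⁴/(8N_a·k))^(1/3) = (75.8×10³·3.6⁴/(8·18·11.067))^(1/3)
  = (7988.6)^(1/3) = 19.9905 mm

20.0 mm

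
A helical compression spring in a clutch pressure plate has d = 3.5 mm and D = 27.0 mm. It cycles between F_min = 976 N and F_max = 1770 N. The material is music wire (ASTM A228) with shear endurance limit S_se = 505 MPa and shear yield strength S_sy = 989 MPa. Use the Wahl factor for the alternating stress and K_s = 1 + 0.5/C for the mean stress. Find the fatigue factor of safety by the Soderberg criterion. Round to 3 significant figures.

C = D/d = 27.0/3.5 = 7.7143; K_W = (4C−1)/(4C−4)+0.615/C = 1.1914; K_s = 1+0.5/C = 1.0648
F_a = (F_max−F_min)/2 = 397 N; F_m = (F_max+F_min)/2 = 1373 N
τ_a = K_W·8F_aD/(πd³) = 1.1914 × 636.63 = 758.5 MPa
τ_m = K_s·8F_mD/(πd³) = 1.0648 × 2201.8 = 2344.5 MPa
Soderberg: 1/n_f = τ_a/S_se + τ_m/S_sy = 758.5/505 + 2344.5/989 = 1.50198 + 2.37054 = 3.8725
n_f = 1/3.8725 = 0.2582

0.258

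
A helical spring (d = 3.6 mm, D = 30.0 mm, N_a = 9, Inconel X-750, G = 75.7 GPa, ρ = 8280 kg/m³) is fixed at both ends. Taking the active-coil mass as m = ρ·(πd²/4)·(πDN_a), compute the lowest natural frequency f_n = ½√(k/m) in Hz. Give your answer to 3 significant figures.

k = Gd⁴/(8D³N_a) = (75.7×10³)(3.6⁴)/(8·30.0³·9) = 6.5405 N/mm = 6540.5 N/m
Wire length L = πDN_a = π·30.0·9 = 848.23 mm
m = ρ·(πd²/4)·L = 8280 × 10.179×10⁻⁶ m² × 0.84823 m = 0.071489 kg
f_n = ½√(k/m) = 0.5·√(6540.5/0.071489) = 0.5·√(91489) = 151.24 Hz

151 Hz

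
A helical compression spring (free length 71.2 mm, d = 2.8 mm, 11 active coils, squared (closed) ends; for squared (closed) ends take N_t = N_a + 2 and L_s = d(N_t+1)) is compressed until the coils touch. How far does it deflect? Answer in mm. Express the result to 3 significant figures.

32.0 mm

N_t = 13; L_s = 2.8·14 = 39.2 mm
δ_solid = L₀ − L_s = 71.2 − 39.2 = 32 mm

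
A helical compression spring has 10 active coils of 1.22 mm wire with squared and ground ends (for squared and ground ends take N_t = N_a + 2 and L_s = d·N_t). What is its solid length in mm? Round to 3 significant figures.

squared and ground ends: N_t = N_a + 2 = 10 + 2 = 12
L_s = d·N_t = 1.22 × 12 = 14.64 mm

14.6 mm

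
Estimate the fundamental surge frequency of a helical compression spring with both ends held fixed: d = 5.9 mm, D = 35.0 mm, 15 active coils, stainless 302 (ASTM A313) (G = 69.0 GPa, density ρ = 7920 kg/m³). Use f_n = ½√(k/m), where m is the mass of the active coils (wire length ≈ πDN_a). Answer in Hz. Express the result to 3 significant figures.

107 Hz

k = Gd⁴/(8D³N_a) = (69.0×10³)(5.9⁴)/(8·35.0³·15) = 16.251 N/mm = 16251 N/m
Wire length L = πDN_a = π·35.0·15 = 1649.3 mm
m = ρ·(πd²/4)·L = 7920 × 27.34×10⁻⁶ m² × 1.6493 m = 0.35713 kg
f_n = ½√(k/m) = 0.5·√(16251/0.35713) = 0.5·√(45503) = 106.66 Hz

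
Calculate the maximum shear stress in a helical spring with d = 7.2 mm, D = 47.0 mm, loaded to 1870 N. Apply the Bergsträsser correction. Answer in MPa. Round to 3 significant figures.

Spring index C = D/d = 47.0/7.2 = 6.5278
K_B = (4C+2)/(4C−3) = 28.111/23.111 = 1.2163
τ₀ = 8FD/(πd³) = 8·1870·47.0/(π·7.2³) = 703120/1172.6 = 599.63 MPa
τ_max = K·τ₀ = 1.2163 × 599.63 = 729.36 MPa

729 MPa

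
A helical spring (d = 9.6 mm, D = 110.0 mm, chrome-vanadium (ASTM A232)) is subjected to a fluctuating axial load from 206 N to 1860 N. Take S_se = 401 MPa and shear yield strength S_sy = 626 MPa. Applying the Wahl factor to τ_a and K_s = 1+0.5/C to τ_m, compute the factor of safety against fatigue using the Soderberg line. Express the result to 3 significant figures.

0.781

C = D/d = 110.0/9.6 = 11.4583; K_W = (4C−1)/(4C−4)+0.615/C = 1.1254; K_s = 1+0.5/C = 1.0436
F_a = (F_max−F_min)/2 = 827 N; F_m = (F_max+F_min)/2 = 1033 N
τ_a = K_W·8F_aD/(πd³) = 1.1254 × 261.83 = 294.66 MPa
τ_m = K_s·8F_mD/(πd³) = 1.0436 × 327.05 = 341.33 MPa
Soderberg: 1/n_f = τ_a/S_se + τ_m/S_sy = 294.66/401 + 341.33/626 = 0.73482 + 0.54525 = 1.2801
n_f = 1/1.2801 = 0.7812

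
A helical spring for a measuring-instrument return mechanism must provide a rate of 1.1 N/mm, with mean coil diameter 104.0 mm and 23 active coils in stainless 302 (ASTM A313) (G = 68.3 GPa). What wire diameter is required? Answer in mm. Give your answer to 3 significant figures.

d = (8D³N_a·k / G)^(1/4) = (8·104.0³·23·1.1 / (68.3×10³))^0.25
  = (3333.4)^0.25 = 7.5984 mm

7.60 mm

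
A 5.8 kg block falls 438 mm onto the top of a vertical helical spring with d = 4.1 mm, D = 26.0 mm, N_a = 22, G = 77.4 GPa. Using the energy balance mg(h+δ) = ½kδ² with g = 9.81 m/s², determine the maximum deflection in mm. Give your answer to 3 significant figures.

92.4 mm

k = Gd⁴/(8D³N_a) = (77.4×10³)(4.1⁴)/(8·26.0³·22) = 7.0704 N/mm
W = mg = 5.8 × 9.81 = 56.898 N
½kδ² − Wδ − Wh = 0 → δ = (W + √(W² + 2kWh))/k
δ = (56.898 + √(3237.4 + 352407))/7.0704 = (56.898 + 596.36)/7.0704 = 92.393 mm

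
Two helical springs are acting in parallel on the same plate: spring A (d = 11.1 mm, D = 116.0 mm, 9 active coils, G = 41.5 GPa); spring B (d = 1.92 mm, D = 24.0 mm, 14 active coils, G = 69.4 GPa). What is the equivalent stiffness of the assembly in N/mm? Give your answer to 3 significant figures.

k_A = Gd⁴/(8D³N_a) = (41.5×10³)(11.1⁴)/(8·116.0³·9) = 5.6057 N/mm
k_B = Gd⁴/(8D³N_a) = (69.4×10³)(1.92⁴)/(8·24.0³·14) = 0.60913 N/mm
Parallel: k_eq = 5.6057 + 0.60913 = 6.2149 N/mm

6.21 N/mm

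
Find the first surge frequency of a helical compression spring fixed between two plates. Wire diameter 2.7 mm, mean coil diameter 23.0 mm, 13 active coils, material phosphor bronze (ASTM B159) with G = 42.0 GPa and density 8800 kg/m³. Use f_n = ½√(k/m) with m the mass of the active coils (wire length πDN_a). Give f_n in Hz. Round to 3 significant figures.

k = Gd⁴/(8D³N_a) = (42.0×10³)(2.7⁴)/(8·23.0³·13) = 1.764 N/mm = 1764 N/m
Wire length L = πDN_a = π·23.0·13 = 939.34 mm
m = ρ·(πd²/4)·L = 8800 × 5.7256×10⁻⁶ m² × 0.93934 m = 0.047328 kg
f_n = ½√(k/m) = 0.5·√(1764/0.047328) = 0.5·√(37271) = 96.528 Hz

96.5 Hz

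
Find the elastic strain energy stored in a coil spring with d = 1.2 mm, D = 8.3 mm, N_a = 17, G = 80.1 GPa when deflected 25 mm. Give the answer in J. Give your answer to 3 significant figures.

0.667 J

k = Gd⁴/(8D³N_a) = (80.1×10³)(1.2⁴)/(8·8.3³·17) = 2.1359 N/mm
U = ½kδ² = 0.5 × 2.1359 × 25² = 667.47 N·mm = 0.66747 J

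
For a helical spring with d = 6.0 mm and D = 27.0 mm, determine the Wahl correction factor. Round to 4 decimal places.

C = D/d = 27.0/6.0 = 4.5000
K_W = (4C−1)/(4C−4) + 0.615/C = 17.000/14.000 + 0.1367 = 1.3510

1.3510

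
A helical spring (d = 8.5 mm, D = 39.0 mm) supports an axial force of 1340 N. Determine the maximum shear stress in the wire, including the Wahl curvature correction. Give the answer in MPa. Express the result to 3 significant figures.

Spring index C = D/d = 39.0/8.5 = 4.5882
K_W = (4C−1)/(4C−4) + 0.615/C = 17.353/14.353 + 0.1340 = 1.3431
τ₀ = 8FD/(πd³) = 8·1340·39.0/(π·8.5³) = 418080/1929.3 = 216.7 MPa
τ_max = K·τ₀ = 1.3431 × 216.7 = 291.04 MPa

291 MPa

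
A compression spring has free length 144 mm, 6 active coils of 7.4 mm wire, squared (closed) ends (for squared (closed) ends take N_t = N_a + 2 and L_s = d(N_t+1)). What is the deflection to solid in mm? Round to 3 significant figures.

77.4 mm

N_t = 8; L_s = 7.4·9 = 66.6 mm
δ_solid = L₀ − L_s = 144 − 66.6 = 77.4 mm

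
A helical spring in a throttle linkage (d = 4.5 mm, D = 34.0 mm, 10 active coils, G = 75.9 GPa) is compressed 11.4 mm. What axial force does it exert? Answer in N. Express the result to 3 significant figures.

113 N

k = Gd⁴/(8D³N_a) = (75.9×10³)(4.5⁴)/(8·34.0³·10) = 9.8984 N/mm
F = k·δ = 9.8984 × 11.4 = 112.84 N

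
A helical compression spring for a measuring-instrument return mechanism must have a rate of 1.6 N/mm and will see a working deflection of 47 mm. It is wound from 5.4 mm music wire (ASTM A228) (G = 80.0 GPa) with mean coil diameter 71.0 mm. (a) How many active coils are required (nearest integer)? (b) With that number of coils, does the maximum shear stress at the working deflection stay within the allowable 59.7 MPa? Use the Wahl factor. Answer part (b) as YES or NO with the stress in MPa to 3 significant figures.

(a) 15 coils; (b) NO, τ_max = 94.7 MPa

N_a = Gd⁴/(8D³k) = (80.0×10³)(5.4⁴)/(8·71.0³·1.6) = 14.85 → N_a = 15
Actual rate k = Gd⁴/(8D³·15) = 1.5838 N/mm
Working load F = kδ = 1.5838·47 = 74.44 N
C = 71.0/5.4 = 13.1481; K_W = (4C−1)/(4C−4)+0.615/C = 1.1085
τ_max = K_W·8FD/(πd³) = 1.1085·85.472 = 94.747 MPa
τ_max > 59.7 MPa → exceeds allowable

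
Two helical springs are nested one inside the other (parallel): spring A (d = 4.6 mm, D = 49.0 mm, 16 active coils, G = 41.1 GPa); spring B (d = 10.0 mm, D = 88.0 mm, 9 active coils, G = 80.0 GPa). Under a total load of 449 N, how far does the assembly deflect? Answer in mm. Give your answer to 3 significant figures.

k_A = Gd⁴/(8D³N_a) = (41.1×10³)(4.6⁴)/(8·49.0³·16) = 1.222 N/mm
k_B = Gd⁴/(8D³N_a) = (80.0×10³)(10.0⁴)/(8·88.0³·9) = 16.305 N/mm
Parallel: k_eq = 1.222 + 16.305 = 17.527 N/mm
δ = F/k_eq = 449/17.527 = 25.618 mm

25.6 mm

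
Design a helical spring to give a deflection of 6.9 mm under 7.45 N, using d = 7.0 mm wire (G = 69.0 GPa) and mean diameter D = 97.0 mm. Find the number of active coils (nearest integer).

Required rate k = F/δ = 7.45/6.9 = 1.0797 N/mm
N_a = Gd⁴/(8D³k) = (69.0×10³ × 7.0⁴)/(8 × 97.0³ × 1.0797)
    = 1.65669e+08 / 7.88338e+06 = 21.01 → 21 coils

21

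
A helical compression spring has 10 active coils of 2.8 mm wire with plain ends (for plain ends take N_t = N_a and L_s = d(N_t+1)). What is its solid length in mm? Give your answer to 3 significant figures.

30.8 mm

plain ends: N_t = N_a = 10
L_s = d·(N_t+1) = 2.8 × 11 = 30.8 mm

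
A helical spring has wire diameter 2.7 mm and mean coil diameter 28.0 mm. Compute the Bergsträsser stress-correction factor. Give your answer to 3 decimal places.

C = D/d = 28.0/2.7 = 10.3704
K_B = (4C+2)/(4C−3) = 43.481/38.481 = 1.1299

1.130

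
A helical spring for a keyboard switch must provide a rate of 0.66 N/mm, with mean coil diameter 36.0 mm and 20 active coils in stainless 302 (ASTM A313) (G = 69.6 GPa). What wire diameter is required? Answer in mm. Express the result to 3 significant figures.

d = (8D³N_a·k / G)^(1/4) = (8·36.0³·20·0.66 / (69.6×10³))^0.25
  = (70.788)^0.25 = 2.9006 mm

2.90 mm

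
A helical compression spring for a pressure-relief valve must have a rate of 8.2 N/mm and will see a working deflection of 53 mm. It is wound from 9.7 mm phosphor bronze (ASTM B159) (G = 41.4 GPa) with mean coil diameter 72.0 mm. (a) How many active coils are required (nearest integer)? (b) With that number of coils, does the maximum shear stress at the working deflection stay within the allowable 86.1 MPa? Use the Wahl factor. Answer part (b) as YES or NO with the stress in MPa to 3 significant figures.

(a) 15 coils; (b) NO, τ_max = 105 MPa

N_a = Gd⁴/(8D³k) = (41.4×10³)(9.7⁴)/(8·72.0³·8.2) = 14.97 → N_a = 15
Actual rate k = Gd⁴/(8D³·15) = 8.1829 N/mm
Working load F = kδ = 8.1829·53 = 433.69 N
C = 72.0/9.7 = 7.4227; K_W = (4C−1)/(4C−4)+0.615/C = 1.1996
τ_max = K_W·8FD/(πd³) = 1.1996·87.125 = 104.52 MPa
τ_max > 86.1 MPa → exceeds allowable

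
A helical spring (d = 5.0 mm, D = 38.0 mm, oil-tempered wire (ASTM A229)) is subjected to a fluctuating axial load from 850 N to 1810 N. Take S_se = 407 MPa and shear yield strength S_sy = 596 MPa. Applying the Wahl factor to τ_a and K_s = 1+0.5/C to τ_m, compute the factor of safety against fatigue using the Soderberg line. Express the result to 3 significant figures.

0.341

C = D/d = 38.0/5.0 = 7.6000; K_W = (4C−1)/(4C−4)+0.615/C = 1.1946; K_s = 1+0.5/C = 1.0658
F_a = (F_max−F_min)/2 = 480 N; F_m = (F_max+F_min)/2 = 1330 N
τ_a = K_W·8F_aD/(πd³) = 1.1946 × 371.58 = 443.88 MPa
τ_m = K_s·8F_mD/(πd³) = 1.0658 × 1029.6 = 1097.3 MPa
Soderberg: 1/n_f = τ_a/S_se + τ_m/S_sy = 443.88/407 + 1097.3/596 = 1.09061 + 1.84116 = 2.9318
n_f = 1/2.9318 = 0.3411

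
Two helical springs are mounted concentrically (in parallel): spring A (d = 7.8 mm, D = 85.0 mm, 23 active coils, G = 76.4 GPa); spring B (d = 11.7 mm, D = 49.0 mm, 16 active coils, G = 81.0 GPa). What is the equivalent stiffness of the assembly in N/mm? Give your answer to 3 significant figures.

k_A = Gd⁴/(8D³N_a) = (76.4×10³)(7.8⁴)/(8·85.0³·23) = 2.5026 N/mm
k_B = Gd⁴/(8D³N_a) = (81.0×10³)(11.7⁴)/(8·49.0³·16) = 100.79 N/mm
Parallel: k_eq = 2.5026 + 100.79 = 103.3 N/mm

103 N/mm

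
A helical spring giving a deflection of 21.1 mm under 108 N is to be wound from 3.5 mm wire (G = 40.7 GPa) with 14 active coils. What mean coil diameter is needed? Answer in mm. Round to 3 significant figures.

Required rate k = F/δ = 108/21.1 = 5.1185 N/mm
D = (Gd⁴/(8N_a·k))^(1/3) = (40.7×10³·3.5⁴/(8·14·5.1185))^(1/3)
  = (10653.9)^(1/3) = 22.0040 mm

22.0 mm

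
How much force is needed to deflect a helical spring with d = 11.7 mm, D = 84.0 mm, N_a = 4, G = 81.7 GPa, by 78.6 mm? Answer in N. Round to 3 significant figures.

6340 N

k = Gd⁴/(8D³N_a) = (81.7×10³)(11.7⁴)/(8·84.0³·4) = 80.719 N/mm
F = k·δ = 80.719 × 78.6 = 6344.5 N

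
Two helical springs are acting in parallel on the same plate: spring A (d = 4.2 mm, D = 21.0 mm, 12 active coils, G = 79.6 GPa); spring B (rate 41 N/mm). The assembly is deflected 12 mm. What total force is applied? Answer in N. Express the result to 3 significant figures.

826 N

k_A = Gd⁴/(8D³N_a) = (79.6×10³)(4.2⁴)/(8·21.0³·12) = 27.86 N/mm
Parallel: k_eq = 27.86 + 41 = 68.86 N/mm
F = k_eq·δ = 68.86·12 = 826.32 N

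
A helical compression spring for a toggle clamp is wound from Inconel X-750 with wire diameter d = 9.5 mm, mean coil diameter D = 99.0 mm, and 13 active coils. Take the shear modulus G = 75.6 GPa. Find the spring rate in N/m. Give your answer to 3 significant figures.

k = Gd⁴/(8D³N_a) = (75.6×10³ × 9.5⁴) / (8 × 99.0³ × 13)
  = 6.15767e+08 / 1.00911e+08 = 6.1021 N/mm = 6102.1 N/m

6100 N/m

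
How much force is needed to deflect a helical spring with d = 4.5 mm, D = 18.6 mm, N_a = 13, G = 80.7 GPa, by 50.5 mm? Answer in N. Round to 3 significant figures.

2500 N

k = Gd⁴/(8D³N_a) = (80.7×10³)(4.5⁴)/(8·18.6³·13) = 49.448 N/mm
F = k·δ = 49.448 × 50.5 = 2497.1 N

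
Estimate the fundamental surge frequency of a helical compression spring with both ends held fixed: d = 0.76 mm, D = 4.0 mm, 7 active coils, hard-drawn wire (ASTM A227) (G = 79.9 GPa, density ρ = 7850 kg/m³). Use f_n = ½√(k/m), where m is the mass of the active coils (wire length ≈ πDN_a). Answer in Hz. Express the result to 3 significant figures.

2440 Hz

k = Gd⁴/(8D³N_a) = (79.9×10³)(0.76⁴)/(8·4.0³·7) = 7.4376 N/mm = 7437.6 N/m
Wire length L = πDN_a = π·4.0·7 = 87.965 mm
m = ρ·(πd²/4)·L = 7850 × 0.45365×10⁻⁶ m² × 0.087965 m = 0.00031325 kg
f_n = ½√(k/m) = 0.5·√(7437.6/0.00031325) = 0.5·√(2.3743e+07) = 2436.3 Hz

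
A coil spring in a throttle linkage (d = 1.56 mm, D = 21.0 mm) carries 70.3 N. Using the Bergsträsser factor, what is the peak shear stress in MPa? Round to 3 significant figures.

Spring index C = D/d = 21.0/1.56 = 13.4615
K_B = (4C+2)/(4C−3) = 55.846/50.846 = 1.0983
τ₀ = 8FD/(πd³) = 8·70.3·21.0/(π·1.56³) = 11810.4/11.927 = 990.24 MPa
τ_max = K·τ₀ = 1.0983 × 990.24 = 1087.6 MPa

1090 MPa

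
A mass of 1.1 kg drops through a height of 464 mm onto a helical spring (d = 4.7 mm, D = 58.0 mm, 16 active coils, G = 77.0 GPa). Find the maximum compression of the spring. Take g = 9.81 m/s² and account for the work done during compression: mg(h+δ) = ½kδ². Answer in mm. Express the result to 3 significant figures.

k = Gd⁴/(8D³N_a) = (77.0×10³)(4.7⁴)/(8·58.0³·16) = 1.5045 N/mm
W = mg = 1.1 × 9.81 = 10.791 N
½kδ² − Wδ − Wh = 0 → δ = (W + √(W² + 2kWh))/k
δ = (10.791 + √(116.45 + 15066))/1.5045 = (10.791 + 123.22)/1.5045 = 89.072 mm

89.1 mm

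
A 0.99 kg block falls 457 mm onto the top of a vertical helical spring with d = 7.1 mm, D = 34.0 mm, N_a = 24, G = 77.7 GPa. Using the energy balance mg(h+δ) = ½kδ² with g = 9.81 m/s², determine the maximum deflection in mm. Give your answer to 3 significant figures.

k = Gd⁴/(8D³N_a) = (77.7×10³)(7.1⁴)/(8·34.0³·24) = 26.165 N/mm
W = mg = 0.99 × 9.81 = 9.7119 N
½kδ² − Wδ − Wh = 0 → δ = (W + √(W² + 2kWh))/k
δ = (9.7119 + √(94.321 + 232256))/26.165 = (9.7119 + 482.03)/26.165 = 18.794 mm

18.8 mm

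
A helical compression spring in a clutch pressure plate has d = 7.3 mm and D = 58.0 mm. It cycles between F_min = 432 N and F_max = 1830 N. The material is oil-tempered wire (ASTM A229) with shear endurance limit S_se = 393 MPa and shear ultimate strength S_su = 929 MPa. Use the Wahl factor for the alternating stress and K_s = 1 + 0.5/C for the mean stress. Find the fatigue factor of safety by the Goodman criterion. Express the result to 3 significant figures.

0.774

C = D/d = 58.0/7.3 = 7.9452; K_W = (4C−1)/(4C−4)+0.615/C = 1.1854; K_s = 1+0.5/C = 1.0629
F_a = (F_max−F_min)/2 = 699 N; F_m = (F_max+F_min)/2 = 1131 N
τ_a = K_W·8F_aD/(πd³) = 1.1854 × 265.39 = 314.59 MPa
τ_m = K_s·8F_mD/(πd³) = 1.0629 × 429.4 = 456.42 MPa
Goodman: 1/n_f = τ_a/S_se + τ_m/S_su = 314.59/393 + 456.42/929 = 0.80047 + 0.49131 = 1.2918
n_f = 1/1.2918 = 0.7741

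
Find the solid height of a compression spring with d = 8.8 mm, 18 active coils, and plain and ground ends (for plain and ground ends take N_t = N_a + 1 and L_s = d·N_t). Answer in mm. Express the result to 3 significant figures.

167 mm

plain and ground ends: N_t = N_a + 1 = 18 + 1 = 19
L_s = d·N_t = 8.8 × 19 = 167.2 mm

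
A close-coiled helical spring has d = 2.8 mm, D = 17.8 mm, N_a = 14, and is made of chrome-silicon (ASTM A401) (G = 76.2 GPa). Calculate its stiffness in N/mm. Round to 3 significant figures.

k = Gd⁴/(8D³N_a) = (76.2×10³ × 2.8⁴) / (8 × 17.8³ × 14)
  = 4.68368e+06 / 631652 = 7.415 N/mm

7.41 N/mm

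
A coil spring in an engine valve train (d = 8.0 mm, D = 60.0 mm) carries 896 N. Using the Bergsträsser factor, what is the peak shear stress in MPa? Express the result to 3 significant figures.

317 MPa

Spring index C = D/d = 60.0/8.0 = 7.5000
K_B = (4C+2)/(4C−3) = 32.000/27.000 = 1.1852
τ₀ = 8FD/(πd³) = 8·896·60.0/(π·8.0³) = 430080/1608.5 = 267.38 MPa
τ_max = K·τ₀ = 1.1852 × 267.38 = 316.9 MPa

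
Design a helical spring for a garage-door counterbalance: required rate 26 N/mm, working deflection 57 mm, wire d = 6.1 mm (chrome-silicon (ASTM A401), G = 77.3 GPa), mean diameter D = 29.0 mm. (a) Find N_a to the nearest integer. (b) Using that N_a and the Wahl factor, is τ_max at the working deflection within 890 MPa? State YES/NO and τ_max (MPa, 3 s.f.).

N_a = Gd⁴/(8D³k) = (77.3×10³)(6.1⁴)/(8·29.0³·26) = 21.1 → N_a = 21
Actual rate k = Gd⁴/(8D³·21) = 26.121 N/mm
Working load F = kδ = 26.121·57 = 1488.9 N
C = 29.0/6.1 = 4.7541; K_W = (4C−1)/(4C−4)+0.615/C = 1.3291
τ_max = K_W·8FD/(πd³) = 1.3291·484.42 = 643.86 MPa
τ_max ≤ 890 MPa → acceptable

(a) 21 coils; (b) YES, τ_max = 644 MPa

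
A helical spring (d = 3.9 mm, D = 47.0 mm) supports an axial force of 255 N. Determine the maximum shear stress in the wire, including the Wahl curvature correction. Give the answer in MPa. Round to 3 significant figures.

Spring index C = D/d = 47.0/3.9 = 12.0513
K_W = (4C−1)/(4C−4) + 0.615/C = 47.205/44.205 + 0.0510 = 1.1189
τ₀ = 8FD/(πd³) = 8·255·47.0/(π·3.9³) = 95880/186.36 = 514.5 MPa
τ_max = K·τ₀ = 1.1189 × 514.5 = 575.67 MPa

576 MPa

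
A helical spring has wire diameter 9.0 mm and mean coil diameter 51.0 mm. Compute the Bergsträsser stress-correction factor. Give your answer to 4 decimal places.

1.2542

C = D/d = 51.0/9.0 = 5.6667
K_B = (4C+2)/(4C−3) = 24.667/19.667 = 1.2542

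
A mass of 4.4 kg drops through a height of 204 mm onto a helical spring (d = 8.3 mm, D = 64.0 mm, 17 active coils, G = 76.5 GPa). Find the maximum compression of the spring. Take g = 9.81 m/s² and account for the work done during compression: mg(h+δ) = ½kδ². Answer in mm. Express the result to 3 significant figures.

k = Gd⁴/(8D³N_a) = (76.5×10³)(8.3⁴)/(8·64.0³·17) = 10.183 N/mm
W = mg = 4.4 × 9.81 = 43.164 N
½kδ² − Wδ − Wh = 0 → δ = (W + √(W² + 2kWh))/k
δ = (43.164 + √(1863.1 + 179340))/10.183 = (43.164 + 425.68)/10.183 = 46.04 mm

46.0 mm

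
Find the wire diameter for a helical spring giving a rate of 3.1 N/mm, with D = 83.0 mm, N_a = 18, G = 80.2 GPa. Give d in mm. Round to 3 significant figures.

7.51 mm

d = (8D³N_a·k / G)^(1/4) = (8·83.0³·18·3.1 / (80.2×10³))^0.25
  = (3182.6)^0.25 = 7.5110 mm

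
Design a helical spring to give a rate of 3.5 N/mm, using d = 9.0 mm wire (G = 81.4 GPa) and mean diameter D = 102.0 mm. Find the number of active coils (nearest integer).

N_a = Gd⁴/(8D³k) = (81.4×10³ × 9.0⁴)/(8 × 102.0³ × 3.5)
    = 5.34065e+08 / 2.97138e+07 = 17.97 → 18 coils

18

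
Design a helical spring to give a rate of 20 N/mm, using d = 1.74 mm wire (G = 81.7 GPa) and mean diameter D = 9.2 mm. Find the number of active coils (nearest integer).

6

N_a = Gd⁴/(8D³k) = (81.7×10³ × 1.74⁴)/(8 × 9.2³ × 20)
    = 748892 / 124590 = 6.011 → 6 coils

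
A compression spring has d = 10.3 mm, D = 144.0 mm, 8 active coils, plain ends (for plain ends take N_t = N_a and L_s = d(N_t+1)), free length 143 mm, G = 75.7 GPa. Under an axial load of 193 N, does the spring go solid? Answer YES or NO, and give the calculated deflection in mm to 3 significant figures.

k = Gd⁴/(8D³N_a) = (75.7×10³)(10.3⁴)/(8·144.0³·8) = 4.4584 N/mm
N_t = 8; L_s = 10.3·9 = 92.7 mm; δ_solid = L₀ − L_s = 143 − 92.7 = 50.3 mm
δ = F/k = 193/4.4584 = 43.289 mm
δ < δ_solid → spring does not go solid

NO, δ = 43.3 mm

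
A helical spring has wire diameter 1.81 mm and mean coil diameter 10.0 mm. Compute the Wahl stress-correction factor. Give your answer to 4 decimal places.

1.2771

C = D/d = 10.0/1.81 = 5.5249
K_W = (4C−1)/(4C−4) + 0.615/C = 21.099/18.099 + 0.1113 = 1.2771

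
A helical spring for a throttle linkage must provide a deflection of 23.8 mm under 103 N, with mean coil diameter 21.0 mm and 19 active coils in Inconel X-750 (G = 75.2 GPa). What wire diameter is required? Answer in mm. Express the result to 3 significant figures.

Required rate k = F/δ = 103/23.8 = 4.3277 N/mm
d = (8D³N_a·k / G)^(1/4) = (8·21.0³·19·4.3277 / (75.2×10³))^0.25
  = (81.011)^0.25 = 3.0001 mm

3.00 mm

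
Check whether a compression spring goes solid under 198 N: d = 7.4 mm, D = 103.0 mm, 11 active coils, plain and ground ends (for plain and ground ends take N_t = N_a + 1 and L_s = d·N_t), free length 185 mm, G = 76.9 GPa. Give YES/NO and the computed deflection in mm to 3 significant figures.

NO, δ = 82.6 mm

k = Gd⁴/(8D³N_a) = (76.9×10³)(7.4⁴)/(8·103.0³·11) = 2.3981 N/mm
N_t = 12; L_s = 7.4·12 = 88.8 mm; δ_solid = L₀ − L_s = 185 − 88.8 = 96.2 mm
δ = F/k = 198/2.3981 = 82.567 mm
δ < δ_solid → spring does not go solid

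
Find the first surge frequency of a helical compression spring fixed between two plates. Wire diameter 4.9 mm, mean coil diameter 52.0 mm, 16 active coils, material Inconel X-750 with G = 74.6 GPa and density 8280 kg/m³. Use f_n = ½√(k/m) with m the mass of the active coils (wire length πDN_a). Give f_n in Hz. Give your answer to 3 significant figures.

k = Gd⁴/(8D³N_a) = (74.6×10³)(4.9⁴)/(8·52.0³·16) = 2.3895 N/mm = 2389.5 N/m
Wire length L = πDN_a = π·52.0·16 = 2613.8 mm
m = ρ·(πd²/4)·L = 8280 × 18.857×10⁻⁶ m² × 2.6138 m = 0.40812 kg
f_n = ½√(k/m) = 0.5·√(2389.5/0.40812) = 0.5·√(5854.9) = 38.259 Hz

38.3 Hz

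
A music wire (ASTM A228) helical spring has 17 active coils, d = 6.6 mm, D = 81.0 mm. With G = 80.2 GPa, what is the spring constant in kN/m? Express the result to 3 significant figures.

2.11 kN/m

k = Gd⁴/(8D³N_a) = (80.2×10³ × 6.6⁴) / (8 × 81.0³ × 17)
  = 1.52177e+08 / 7.2276e+07 = 2.1055 N/mm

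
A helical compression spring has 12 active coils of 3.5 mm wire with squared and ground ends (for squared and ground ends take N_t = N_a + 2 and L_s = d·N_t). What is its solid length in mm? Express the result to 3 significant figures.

squared and ground ends: N_t = N_a + 2 = 12 + 2 = 14
L_s = d·N_t = 3.5 × 14 = 49 mm

49.0 mm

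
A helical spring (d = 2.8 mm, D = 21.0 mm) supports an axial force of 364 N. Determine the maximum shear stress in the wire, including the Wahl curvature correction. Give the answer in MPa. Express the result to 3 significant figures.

1060 MPa

Spring index C = D/d = 21.0/2.8 = 7.5000
K_W = (4C−1)/(4C−4) + 0.615/C = 29.000/26.000 + 0.0820 = 1.1974
τ₀ = 8FD/(πd³) = 8·364·21.0/(π·2.8³) = 61152/68.964 = 886.72 MPa
τ_max = K·τ₀ = 1.1974 × 886.72 = 1061.7 MPa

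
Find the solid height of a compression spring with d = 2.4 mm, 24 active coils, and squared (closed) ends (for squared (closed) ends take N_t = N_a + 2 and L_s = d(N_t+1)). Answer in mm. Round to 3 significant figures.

64.8 mm

squared (closed) ends: N_t = N_a + 2 = 24 + 2 = 26
L_s = d·(N_t+1) = 2.4 × 27 = 64.8 mm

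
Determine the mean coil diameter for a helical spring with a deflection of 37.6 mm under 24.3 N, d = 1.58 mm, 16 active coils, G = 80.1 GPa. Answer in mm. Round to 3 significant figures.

Required rate k = F/δ = 24.3/37.6 = 0.64628 N/mm
D = (Gd⁴/(8N_a·k))^(1/3) = (80.1×10³·1.58⁴/(8·16·0.64628))^(1/3)
  = (6034.38)^(1/3) = 18.2058 mm

18.2 mm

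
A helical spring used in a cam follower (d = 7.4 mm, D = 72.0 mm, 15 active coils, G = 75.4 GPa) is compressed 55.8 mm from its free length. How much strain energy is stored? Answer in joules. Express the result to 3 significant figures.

k = Gd⁴/(8D³N_a) = (75.4×10³)(7.4⁴)/(8·72.0³·15) = 5.048 N/mm
U = ½kδ² = 0.5 × 5.048 × 55.8² = 7858.8 N·mm = 7.8588 J

7.86 J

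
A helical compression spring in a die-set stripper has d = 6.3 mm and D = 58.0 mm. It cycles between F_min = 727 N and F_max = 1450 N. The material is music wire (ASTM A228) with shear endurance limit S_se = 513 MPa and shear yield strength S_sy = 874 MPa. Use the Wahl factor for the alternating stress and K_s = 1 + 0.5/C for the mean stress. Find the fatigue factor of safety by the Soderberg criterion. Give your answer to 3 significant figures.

0.795

C = D/d = 58.0/6.3 = 9.2063; K_W = (4C−1)/(4C−4)+0.615/C = 1.1582; K_s = 1+0.5/C = 1.0543
F_a = (F_max−F_min)/2 = 361.5 N; F_m = (F_max+F_min)/2 = 1088.5 N
τ_a = K_W·8F_aD/(πd³) = 1.1582 × 213.53 = 247.31 MPa
τ_m = K_s·8F_mD/(πd³) = 1.0543 × 642.95 = 677.87 MPa
Soderberg: 1/n_f = τ_a/S_se + τ_m/S_sy = 247.31/513 + 677.87/874 = 0.48208 + 0.77559 = 1.2577
n_f = 1/1.2577 = 0.7951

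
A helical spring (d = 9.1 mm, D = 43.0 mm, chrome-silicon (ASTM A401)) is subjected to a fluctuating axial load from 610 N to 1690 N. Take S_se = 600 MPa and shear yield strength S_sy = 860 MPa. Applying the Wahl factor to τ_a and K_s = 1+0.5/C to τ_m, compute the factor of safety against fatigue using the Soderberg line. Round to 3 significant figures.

C = D/d = 43.0/9.1 = 4.7253; K_W = (4C−1)/(4C−4)+0.615/C = 1.3315; K_s = 1+0.5/C = 1.1058
F_a = (F_max−F_min)/2 = 540 N; F_m = (F_max+F_min)/2 = 1150 N
τ_a = K_W·8F_aD/(πd³) = 1.3315 × 78.465 = 104.47 MPa
τ_m = K_s·8F_mD/(πd³) = 1.1058 × 167.1 = 184.78 MPa
Soderberg: 1/n_f = τ_a/S_se + τ_m/S_sy = 104.47/600 + 184.78/860 = 0.17412 + 0.21487 = 0.38899
n_f = 1/0.38899 = 2.571

2.57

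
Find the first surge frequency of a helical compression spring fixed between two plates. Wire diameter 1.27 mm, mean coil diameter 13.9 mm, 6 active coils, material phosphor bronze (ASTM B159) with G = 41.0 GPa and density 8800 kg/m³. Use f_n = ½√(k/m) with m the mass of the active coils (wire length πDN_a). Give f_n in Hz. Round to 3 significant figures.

266 Hz

k = Gd⁴/(8D³N_a) = (41.0×10³)(1.27⁴)/(8·13.9³·6) = 0.8274 N/mm = 827.4 N/m
Wire length L = πDN_a = π·13.9·6 = 262.01 mm
m = ρ·(πd²/4)·L = 8800 × 1.2668×10⁻⁶ m² × 0.26201 m = 0.0029208 kg
f_n = ½√(k/m) = 0.5·√(827.4/0.0029208) = 0.5·√(2.8328e+05) = 266.12 Hz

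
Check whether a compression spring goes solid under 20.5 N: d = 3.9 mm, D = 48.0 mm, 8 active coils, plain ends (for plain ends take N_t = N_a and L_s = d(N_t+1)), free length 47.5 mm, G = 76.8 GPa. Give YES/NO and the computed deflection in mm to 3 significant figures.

k = Gd⁴/(8D³N_a) = (76.8×10³)(3.9⁴)/(8·48.0³·8) = 2.5102 N/mm
N_t = 8; L_s = 3.9·9 = 35.1 mm; δ_solid = L₀ − L_s = 47.5 − 35.1 = 12.4 mm
δ = F/k = 20.5/2.5102 = 8.1665 mm
δ < δ_solid → spring does not go solid

NO, δ = 8.17 mm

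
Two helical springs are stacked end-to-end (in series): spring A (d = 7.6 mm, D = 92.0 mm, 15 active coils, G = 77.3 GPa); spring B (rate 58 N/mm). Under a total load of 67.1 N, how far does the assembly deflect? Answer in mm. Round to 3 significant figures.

k_A = Gd⁴/(8D³N_a) = (77.3×10³)(7.6⁴)/(8·92.0³·15) = 2.7599 N/mm
Series: 1/k_eq = 1/2.7599 + 1/58 = 0.37958; k_eq = 2.6345 N/mm
δ = F/k_eq = 67.1/2.6345 = 25.47 mm

25.5 mm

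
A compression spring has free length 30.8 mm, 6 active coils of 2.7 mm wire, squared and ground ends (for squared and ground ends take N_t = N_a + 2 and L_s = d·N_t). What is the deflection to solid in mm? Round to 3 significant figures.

9.20 mm

N_t = 8; L_s = 2.7·8 = 21.6 mm
δ_solid = L₀ − L_s = 30.8 − 21.6 = 9.2 mm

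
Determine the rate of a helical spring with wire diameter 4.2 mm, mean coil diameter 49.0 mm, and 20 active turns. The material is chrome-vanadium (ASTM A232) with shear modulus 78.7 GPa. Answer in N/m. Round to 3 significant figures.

1300 N/m

k = Gd⁴/(8D³N_a) = (78.7×10³ × 4.2⁴) / (8 × 49.0³ × 20)
  = 2.4489e+07 / 1.88238e+07 = 1.301 N/mm = 1301 N/m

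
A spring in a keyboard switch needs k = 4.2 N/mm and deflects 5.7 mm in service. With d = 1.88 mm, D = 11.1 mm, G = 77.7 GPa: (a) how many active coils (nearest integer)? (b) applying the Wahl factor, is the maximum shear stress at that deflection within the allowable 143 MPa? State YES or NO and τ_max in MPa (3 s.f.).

(a) 21 coils; (b) YES, τ_max = 129 MPa

N_a = Gd⁴/(8D³k) = (77.7×10³)(1.88⁴)/(8·11.1³·4.2) = 21.12 → N_a = 21
Actual rate k = Gd⁴/(8D³·21) = 4.2245 N/mm
Working load F = kδ = 4.2245·5.7 = 24.08 N
C = 11.1/1.88 = 5.9043; K_W = (4C−1)/(4C−4)+0.615/C = 1.2571
τ_max = K_W·8FD/(πd³) = 1.2571·102.43 = 128.77 MPa
τ_max ≤ 143 MPa → acceptable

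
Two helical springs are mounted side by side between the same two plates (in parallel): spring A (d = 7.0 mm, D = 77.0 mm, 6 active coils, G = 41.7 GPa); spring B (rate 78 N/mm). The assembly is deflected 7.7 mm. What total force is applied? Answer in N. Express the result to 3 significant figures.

k_A = Gd⁴/(8D³N_a) = (41.7×10³)(7.0⁴)/(8·77.0³·6) = 4.5689 N/mm
Parallel: k_eq = 4.5689 + 78 = 82.569 N/mm
F = k_eq·δ = 82.569·7.7 = 635.78 N

636 N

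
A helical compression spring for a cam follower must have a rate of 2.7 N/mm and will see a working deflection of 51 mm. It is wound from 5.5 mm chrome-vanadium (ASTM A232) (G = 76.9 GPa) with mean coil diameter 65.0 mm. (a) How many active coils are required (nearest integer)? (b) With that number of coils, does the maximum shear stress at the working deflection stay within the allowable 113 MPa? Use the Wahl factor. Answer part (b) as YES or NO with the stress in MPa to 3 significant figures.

N_a = Gd⁴/(8D³k) = (76.9×10³)(5.5⁴)/(8·65.0³·2.7) = 11.86 → N_a = 12
Actual rate k = Gd⁴/(8D³·12) = 2.6691 N/mm
Working load F = kδ = 2.6691·51 = 136.12 N
C = 65.0/5.5 = 11.8182; K_W = (4C−1)/(4C−4)+0.615/C = 1.1214
τ_max = K_W·8FD/(πd³) = 1.1214·135.43 = 151.86 MPa
τ_max > 113 MPa → exceeds allowable

(a) 12 coils; (b) NO, τ_max = 152 MPa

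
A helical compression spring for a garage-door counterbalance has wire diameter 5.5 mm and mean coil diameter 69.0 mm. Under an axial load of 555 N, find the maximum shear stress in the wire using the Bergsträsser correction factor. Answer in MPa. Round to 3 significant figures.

Spring index C = D/d = 69.0/5.5 = 12.5455
K_B = (4C+2)/(4C−3) = 52.182/47.182 = 1.1060
τ₀ = 8FD/(πd³) = 8·555·69.0/(π·5.5³) = 306360/522.68 = 586.13 MPa
τ_max = K·τ₀ = 1.1060 × 586.13 = 648.24 MPa

648 MPa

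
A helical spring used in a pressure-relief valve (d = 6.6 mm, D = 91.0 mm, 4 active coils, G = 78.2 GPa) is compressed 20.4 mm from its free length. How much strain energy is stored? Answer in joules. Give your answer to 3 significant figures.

k = Gd⁴/(8D³N_a) = (78.2×10³)(6.6⁴)/(8·91.0³·4) = 6.1533 N/mm
U = ½kδ² = 0.5 × 6.1533 × 20.4² = 1280.4 N·mm = 1.2804 J

1.28 J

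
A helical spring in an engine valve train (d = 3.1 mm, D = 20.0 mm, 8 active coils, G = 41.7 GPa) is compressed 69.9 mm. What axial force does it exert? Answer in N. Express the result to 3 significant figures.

526 N

k = Gd⁴/(8D³N_a) = (41.7×10³)(3.1⁴)/(8·20.0³·8) = 7.5216 N/mm
F = k·δ = 7.5216 × 69.9 = 525.76 N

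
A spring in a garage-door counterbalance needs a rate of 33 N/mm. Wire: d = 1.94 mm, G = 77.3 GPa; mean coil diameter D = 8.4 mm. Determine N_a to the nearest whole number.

7

N_a = Gd⁴/(8D³k) = (77.3×10³ × 1.94⁴)/(8 × 8.4³ × 33)
    = 1.09493e+06 / 156474 = 6.998 → 7 coils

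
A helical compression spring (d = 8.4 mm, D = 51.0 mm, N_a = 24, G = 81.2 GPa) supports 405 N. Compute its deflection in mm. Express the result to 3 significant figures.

25.5 mm

k = Gd⁴/(8D³N_a) = (81.2×10³)(8.4⁴)/(8·51.0³·24) = 15.873 N/mm
δ = F/k = 405 / 15.873 = 25.515 mm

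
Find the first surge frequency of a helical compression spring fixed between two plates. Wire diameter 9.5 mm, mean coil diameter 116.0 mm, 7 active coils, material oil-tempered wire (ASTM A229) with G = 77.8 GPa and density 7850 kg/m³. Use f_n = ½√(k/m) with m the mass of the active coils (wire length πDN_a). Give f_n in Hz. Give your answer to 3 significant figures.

k = Gd⁴/(8D³N_a) = (77.8×10³)(9.5⁴)/(8·116.0³·7) = 7.2496 N/mm = 7249.6 N/m
Wire length L = πDN_a = π·116.0·7 = 2551 mm
m = ρ·(πd²/4)·L = 7850 × 70.882×10⁻⁶ m² × 2.551 m = 1.4194 kg
f_n = ½√(k/m) = 0.5·√(7249.6/1.4194) = 0.5·√(5107.4) = 35.733 Hz

35.7 Hz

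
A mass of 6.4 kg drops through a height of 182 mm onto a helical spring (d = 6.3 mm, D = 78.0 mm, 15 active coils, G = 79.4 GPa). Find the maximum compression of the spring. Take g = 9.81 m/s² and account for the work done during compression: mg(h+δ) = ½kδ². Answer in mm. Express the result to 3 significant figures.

135 mm

k = Gd⁴/(8D³N_a) = (79.4×10³)(6.3⁴)/(8·78.0³·15) = 2.1964 N/mm
W = mg = 6.4 × 9.81 = 62.784 N
½kδ² − Wδ − Wh = 0 → δ = (W + √(W² + 2kWh))/k
δ = (62.784 + √(3941.8 + 50195.9))/2.1964 = (62.784 + 232.68)/2.1964 = 134.52 mm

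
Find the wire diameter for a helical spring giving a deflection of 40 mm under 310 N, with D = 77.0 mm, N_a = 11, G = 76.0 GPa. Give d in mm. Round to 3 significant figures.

Required rate k = F/δ = 310/40 = 7.75 N/mm
d = (8D³N_a·k / G)^(1/4) = (8·77.0³·11·7.75 / (76.0×10³))^0.25
  = (4096.8)^0.25 = 8.0004 mm

8.00 mm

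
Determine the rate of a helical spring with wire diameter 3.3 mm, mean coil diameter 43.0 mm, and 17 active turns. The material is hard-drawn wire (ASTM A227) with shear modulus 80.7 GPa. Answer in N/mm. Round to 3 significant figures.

k = Gd⁴/(8D³N_a) = (80.7×10³ × 3.3⁴) / (8 × 43.0³ × 17)
  = 9.57038e+06 / 1.0813e+07 = 0.88509 N/mm

0.885 N/mm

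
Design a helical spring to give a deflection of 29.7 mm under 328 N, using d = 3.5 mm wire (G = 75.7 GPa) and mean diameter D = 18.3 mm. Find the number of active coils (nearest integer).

21

Required rate k = F/δ = 328/29.7 = 11.044 N/mm
N_a = Gd⁴/(8D³k) = (75.7×10³ × 3.5⁴)/(8 × 18.3³ × 11.044)
    = 1.13597e+07 / 541453 = 20.98 → 21 coils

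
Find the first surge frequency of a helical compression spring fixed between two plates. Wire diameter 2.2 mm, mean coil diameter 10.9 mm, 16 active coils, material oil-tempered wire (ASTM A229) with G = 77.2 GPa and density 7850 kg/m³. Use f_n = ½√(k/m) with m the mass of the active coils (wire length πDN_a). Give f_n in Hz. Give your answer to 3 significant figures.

k = Gd⁴/(8D³N_a) = (77.2×10³)(2.2⁴)/(8·10.9³·16) = 10.91 N/mm = 10910 N/m
Wire length L = πDN_a = π·10.9·16 = 547.89 mm
m = ρ·(πd²/4)·L = 7850 × 3.8013×10⁻⁶ m² × 0.54789 m = 0.016349 kg
f_n = ½√(k/m) = 0.5·√(10910/0.016349) = 0.5·√(6.6729e+05) = 408.44 Hz

408 Hz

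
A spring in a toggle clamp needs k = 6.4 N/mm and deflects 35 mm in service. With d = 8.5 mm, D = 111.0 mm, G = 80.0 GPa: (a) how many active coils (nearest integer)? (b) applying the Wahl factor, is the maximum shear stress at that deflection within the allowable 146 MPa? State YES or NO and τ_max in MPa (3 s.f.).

(a) 6 coils; (b) YES, τ_max = 114 MPa

N_a = Gd⁴/(8D³k) = (80.0×10³)(8.5⁴)/(8·111.0³·6.4) = 5.964 → N_a = 6
Actual rate k = Gd⁴/(8D³·6) = 6.3614 N/mm
Working load F = kδ = 6.3614·35 = 222.65 N
C = 111.0/8.5 = 13.0588; K_W = (4C−1)/(4C−4)+0.615/C = 1.1093
τ_max = K_W·8FD/(πd³) = 1.1093·102.48 = 113.68 MPa
τ_max ≤ 146 MPa → acceptable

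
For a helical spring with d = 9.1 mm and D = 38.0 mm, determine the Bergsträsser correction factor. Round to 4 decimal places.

C = D/d = 38.0/9.1 = 4.1758
K_B = (4C+2)/(4C−3) = 18.703/13.703 = 1.3649

1.3649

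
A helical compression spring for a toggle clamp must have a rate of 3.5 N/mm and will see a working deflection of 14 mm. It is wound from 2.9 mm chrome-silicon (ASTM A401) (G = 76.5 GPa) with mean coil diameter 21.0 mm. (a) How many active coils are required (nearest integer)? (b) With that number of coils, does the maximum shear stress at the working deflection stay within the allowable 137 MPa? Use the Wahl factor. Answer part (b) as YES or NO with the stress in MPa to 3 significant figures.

N_a = Gd⁴/(8D³k) = (76.5×10³)(2.9⁴)/(8·21.0³·3.5) = 20.87 → N_a = 21
Actual rate k = Gd⁴/(8D³·21) = 3.4777 N/mm
Working load F = kδ = 3.4777·14 = 48.687 N
C = 21.0/2.9 = 7.2414; K_W = (4C−1)/(4C−4)+0.615/C = 1.2051
τ_max = K_W·8FD/(πd³) = 1.2051·106.75 = 128.65 MPa
τ_max ≤ 137 MPa → acceptable

(a) 21 coils; (b) YES, τ_max = 129 MPa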